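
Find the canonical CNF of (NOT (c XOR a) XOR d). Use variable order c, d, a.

(c OR d OR NOT a) AND (c OR NOT d OR a) AND (NOT c OR d OR a) AND (NOT c OR NOT d OR NOT a)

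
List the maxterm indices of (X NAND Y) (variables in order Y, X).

ΠM(3) = (NOT Y OR NOT X)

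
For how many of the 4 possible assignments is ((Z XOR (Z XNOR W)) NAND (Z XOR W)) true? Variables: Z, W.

Satisfying assignments: (0,0), (0,1), (1,1)
Count: 3 out of 4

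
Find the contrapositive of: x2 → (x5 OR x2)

Contrapositive: NOT (x5 OR x2) → NOT x2
Note: A statement and its contrapositive are logically equivalent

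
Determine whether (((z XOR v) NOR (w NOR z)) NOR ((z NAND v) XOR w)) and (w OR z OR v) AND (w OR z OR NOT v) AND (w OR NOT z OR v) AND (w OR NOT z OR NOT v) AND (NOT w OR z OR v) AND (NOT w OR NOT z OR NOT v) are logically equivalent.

Yes, they are equivalent — the two output columns agree on all 8 assignments:
w | z | v | Expression 1 | Expression 2
---------------------------------------
0 | 0 | 0 | 0 | 0
0 | 0 | 1 | 0 | 0
0 | 1 | 0 | 0 | 0
0 | 1 | 1 | 0 | 0
1 | 0 | 0 | 0 | 0
1 | 0 | 1 | 1 | 1
1 | 1 | 0 | 1 | 1
1 | 1 | 1 | 0 | 0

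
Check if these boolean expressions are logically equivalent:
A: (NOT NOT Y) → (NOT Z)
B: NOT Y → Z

No, Inverse is not equivalent to original (counterexample: Y=0, V=0, Z=0)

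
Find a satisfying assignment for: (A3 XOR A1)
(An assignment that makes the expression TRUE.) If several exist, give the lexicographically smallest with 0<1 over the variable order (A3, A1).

A3=0, A1=1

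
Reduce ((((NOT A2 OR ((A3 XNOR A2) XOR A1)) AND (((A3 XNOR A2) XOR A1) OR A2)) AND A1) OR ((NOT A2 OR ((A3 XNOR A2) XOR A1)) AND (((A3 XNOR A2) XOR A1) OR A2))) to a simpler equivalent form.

By absorption (E OR (E AND v) = E) then distribution ((E OR v) AND (E OR NOT v) = E):
= ((A3 XNOR A2) XOR A1)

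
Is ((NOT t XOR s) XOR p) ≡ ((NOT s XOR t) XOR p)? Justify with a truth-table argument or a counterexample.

Yes, they are equivalent — the two output columns agree on all 8 assignments:
t | s | p | Expression 1 | Expression 2
---------------------------------------
0 | 0 | 0 | 1 | 1
0 | 0 | 1 | 0 | 0
0 | 1 | 0 | 0 | 0
0 | 1 | 1 | 1 | 1
1 | 0 | 0 | 0 | 0
1 | 0 | 1 | 1 | 1
1 | 1 | 0 | 1 | 1
1 | 1 | 1 | 0 | 0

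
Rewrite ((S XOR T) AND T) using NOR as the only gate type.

((((((S NOR T) NOR (S NOR T)) NOR ((S NOR T) NOR (S NOR T))) NOR ((((S NOR S) NOR (T NOR T)) NOR ((S NOR S) NOR (T NOR T))) NOR (((S NOR S) NOR (T NOR T)) NOR ((S NOR S) NOR (T NOR T))))) NOR ((((S NOR T) NOR (S NOR T)) NOR ((S NOR T) NOR (S NOR T))) NOR ((((S NOR S) NOR (T NOR T)) NOR ((S NOR S) NOR (T NOR T))) NOR (((S NOR S) NOR (T NOR T)) NOR ((S NOR S) NOR (T NOR T)))))) NOR (T NOR T))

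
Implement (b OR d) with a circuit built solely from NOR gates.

((b NOR d) NOR (b NOR d))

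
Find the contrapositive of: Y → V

Contrapositive: NOT V → NOT Y
Note: A statement and its contrapositive are logically equivalent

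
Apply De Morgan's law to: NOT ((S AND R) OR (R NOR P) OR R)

NOT (S AND R) AND NOT (R NOR P) AND NOT R
De Morgan's: NOT(OR of terms) = AND of negations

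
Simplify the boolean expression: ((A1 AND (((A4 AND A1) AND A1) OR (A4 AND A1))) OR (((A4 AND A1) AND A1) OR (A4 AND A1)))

By absorption (E OR (E AND v) = E) then absorption (E OR (E AND v) = E):
= (A4 AND A1)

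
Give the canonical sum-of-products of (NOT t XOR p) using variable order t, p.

Σm(0, 3) = (NOT t AND NOT p) OR (t AND p)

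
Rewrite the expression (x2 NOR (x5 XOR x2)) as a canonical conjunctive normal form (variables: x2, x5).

(x2 OR NOT x5) AND (NOT x2 OR x5) AND (NOT x2 OR NOT x5)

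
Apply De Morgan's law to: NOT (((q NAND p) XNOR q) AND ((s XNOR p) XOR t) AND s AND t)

NOT ((q NAND p) XNOR q) OR NOT ((s XNOR p) XOR t) OR NOT s OR NOT t
De Morgan's: NOT(AND of terms) = OR of negations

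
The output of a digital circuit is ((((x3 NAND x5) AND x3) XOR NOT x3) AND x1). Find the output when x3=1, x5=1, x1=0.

Substituting: ((((1 NAND 1) AND 1) XOR NOT 1) AND 0)
= 0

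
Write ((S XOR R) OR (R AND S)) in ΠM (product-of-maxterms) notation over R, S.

ΠM(0) = (R OR S)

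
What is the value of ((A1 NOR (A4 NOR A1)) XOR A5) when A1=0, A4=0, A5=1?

Substituting: ((0 NOR (0 NOR 0)) XOR 1)
= 1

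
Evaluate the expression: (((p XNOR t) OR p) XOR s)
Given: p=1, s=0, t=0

Substituting: (((1 XNOR 0) OR 1) XOR 0)
= 1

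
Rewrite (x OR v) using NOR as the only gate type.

((x NOR v) NOR (x NOR v))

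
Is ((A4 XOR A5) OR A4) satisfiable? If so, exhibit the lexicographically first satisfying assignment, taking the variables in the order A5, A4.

A5=0, A4=1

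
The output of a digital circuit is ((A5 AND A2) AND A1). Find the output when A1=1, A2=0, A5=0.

Substituting: ((0 AND 0) AND 1)
= 0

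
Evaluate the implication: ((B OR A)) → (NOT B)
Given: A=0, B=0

Antecedent ((B OR A)) = 0; consequent (NOT B) = 1.
0 → 1 = 1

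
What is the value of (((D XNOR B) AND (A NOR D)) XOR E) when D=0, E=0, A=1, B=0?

Substituting: (((0 XNOR 0) AND (1 NOR 0)) XOR 0)
= 0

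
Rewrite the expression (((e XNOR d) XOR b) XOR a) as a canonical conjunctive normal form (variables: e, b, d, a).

(e OR b OR d OR NOT a) AND (e OR b OR NOT d OR a) AND (e OR NOT b OR d OR a) AND (e OR NOT b OR NOT d OR NOT a) AND (NOT e OR b OR d OR a) AND (NOT e OR b OR NOT d OR NOT a) AND (NOT e OR NOT b OR d OR NOT a) AND (NOT e OR NOT b OR NOT d OR a)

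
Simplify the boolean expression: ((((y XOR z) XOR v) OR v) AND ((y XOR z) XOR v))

By absorption (E AND (E OR v) = E):
= ((y XOR z) XOR v)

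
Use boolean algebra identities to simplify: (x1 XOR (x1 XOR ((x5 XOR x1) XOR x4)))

By XOR self-cancellation ((E XOR v) XOR v = E):
= ((x5 XOR x1) XOR x4)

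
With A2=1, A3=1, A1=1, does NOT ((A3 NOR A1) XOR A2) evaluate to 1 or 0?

Substituting: NOT ((1 NOR 1) XOR 1)
= 0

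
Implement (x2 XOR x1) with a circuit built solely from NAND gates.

((x2 NAND (x2 NAND x1)) NAND (x1 NAND (x2 NAND x1)))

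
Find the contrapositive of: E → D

Contrapositive: NOT D → NOT E
Note: A statement and its contrapositive are logically equivalent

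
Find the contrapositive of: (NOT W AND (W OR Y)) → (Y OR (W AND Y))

Contrapositive: NOT (Y OR (W AND Y)) → NOT (NOT W AND (W OR Y))
Note: A statement and its contrapositive are logically equivalent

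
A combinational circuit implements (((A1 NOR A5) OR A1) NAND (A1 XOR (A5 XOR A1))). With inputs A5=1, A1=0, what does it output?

Substituting: (((0 NOR 1) OR 0) NAND (0 XOR (1 XOR 0)))
= 1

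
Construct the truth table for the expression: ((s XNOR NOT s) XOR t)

t | s | Output
--------------
0 | 0 | 0
0 | 1 | 0
1 | 0 | 1
1 | 1 | 1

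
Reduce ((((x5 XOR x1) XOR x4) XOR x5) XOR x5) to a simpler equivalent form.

By XOR self-cancellation ((E XOR v) XOR v = E):
= ((x5 XOR x1) XOR x4)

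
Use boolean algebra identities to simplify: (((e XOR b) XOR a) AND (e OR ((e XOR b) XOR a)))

By absorption (E AND (E OR v) = E):
= ((e XOR b) XOR a)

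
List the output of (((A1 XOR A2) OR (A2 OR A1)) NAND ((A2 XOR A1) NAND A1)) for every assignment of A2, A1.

A2 | A1 | Output
----------------
0 | 0 | 1
0 | 1 | 1
1 | 0 | 0
1 | 1 | 0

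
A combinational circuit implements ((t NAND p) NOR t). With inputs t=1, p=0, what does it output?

Substituting: ((1 NAND 0) NOR 1)
= 0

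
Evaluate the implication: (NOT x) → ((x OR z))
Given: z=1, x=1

Antecedent (NOT x) = 0; consequent ((x OR z)) = 1.
0 → 1 = 1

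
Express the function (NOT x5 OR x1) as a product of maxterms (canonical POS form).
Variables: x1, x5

ΠM(1) = (x1 OR NOT x5)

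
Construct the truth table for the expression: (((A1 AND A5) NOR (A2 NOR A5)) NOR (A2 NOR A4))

A2 | A4 | A5 | A1 | Output
--------------------------
0 | 0 | 0 | 0 | 0
0 | 0 | 0 | 1 | 0
0 | 0 | 1 | 0 | 0
0 | 0 | 1 | 1 | 0
0 | 1 | 0 | 0 | 1
0 | 1 | 0 | 1 | 1
0 | 1 | 1 | 0 | 0
0 | 1 | 1 | 1 | 1
1 | 0 | 0 | 0 | 0
1 | 0 | 0 | 1 | 0
1 | 0 | 1 | 0 | 0
1 | 0 | 1 | 1 | 1
1 | 1 | 0 | 0 | 0
1 | 1 | 0 | 1 | 0
1 | 1 | 1 | 0 | 0
1 | 1 | 1 | 1 | 1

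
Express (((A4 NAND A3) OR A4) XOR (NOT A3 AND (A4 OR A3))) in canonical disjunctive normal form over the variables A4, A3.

(NOT A4 AND NOT A3) OR (NOT A4 AND A3) OR (A4 AND A3)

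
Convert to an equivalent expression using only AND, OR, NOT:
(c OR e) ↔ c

((c OR e) AND c) OR (NOT (c OR e) AND NOT c)
(Biconditional = both true or both false)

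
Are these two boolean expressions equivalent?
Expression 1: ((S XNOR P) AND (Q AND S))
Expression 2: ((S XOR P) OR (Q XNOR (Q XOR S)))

No. Counterexample: with S=0, Q=0, P=0, Expression 1 = 0 but Expression 2 = 1.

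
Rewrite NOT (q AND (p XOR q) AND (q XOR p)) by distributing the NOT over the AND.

NOT q OR NOT (p XOR q) OR NOT (q XOR p)
De Morgan's: NOT(AND of terms) = OR of negations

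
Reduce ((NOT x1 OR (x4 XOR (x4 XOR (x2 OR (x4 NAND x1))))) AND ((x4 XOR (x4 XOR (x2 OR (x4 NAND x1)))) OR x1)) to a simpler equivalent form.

By distribution ((E OR v) AND (E OR NOT v) = E) then XOR self-cancellation ((E XOR v) XOR v = E):
= (x2 OR (x4 NAND x1))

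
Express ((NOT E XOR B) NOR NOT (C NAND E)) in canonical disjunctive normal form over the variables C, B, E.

(NOT C AND NOT B AND E) OR (NOT C AND B AND NOT E) OR (C AND B AND NOT E)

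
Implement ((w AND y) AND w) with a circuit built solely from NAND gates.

((((w NAND y) NAND (w NAND y)) NAND w) NAND (((w NAND y) NAND (w NAND y)) NAND w))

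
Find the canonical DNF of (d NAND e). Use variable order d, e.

(NOT d AND NOT e) OR (NOT d AND e) OR (d AND NOT e)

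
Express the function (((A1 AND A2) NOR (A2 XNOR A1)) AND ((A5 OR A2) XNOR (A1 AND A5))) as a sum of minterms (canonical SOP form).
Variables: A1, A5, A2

Σm(4, 6) = (A1 AND NOT A5 AND NOT A2) OR (A1 AND A5 AND NOT A2)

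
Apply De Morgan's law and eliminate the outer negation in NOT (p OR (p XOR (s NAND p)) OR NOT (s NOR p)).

NOT p AND NOT (p XOR (s NAND p)) AND (s NOR p)
De Morgan's: NOT(OR of terms) = AND of negations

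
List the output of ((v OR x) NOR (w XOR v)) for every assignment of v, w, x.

v | w | x | Output
------------------
0 | 0 | 0 | 1
0 | 0 | 1 | 0
0 | 1 | 0 | 0
0 | 1 | 1 | 0
1 | 0 | 0 | 0
1 | 0 | 1 | 0
1 | 1 | 0 | 0
1 | 1 | 1 | 0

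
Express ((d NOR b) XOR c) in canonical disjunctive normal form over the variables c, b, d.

(NOT c AND NOT b AND NOT d) OR (c AND NOT b AND d) OR (c AND b AND NOT d) OR (c AND b AND d)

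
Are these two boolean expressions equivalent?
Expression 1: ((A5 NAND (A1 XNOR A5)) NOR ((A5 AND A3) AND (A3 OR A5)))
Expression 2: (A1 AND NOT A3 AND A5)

Yes, they are equivalent — the two output columns agree on all 8 assignments:
A1 | A3 | A5 | Expression 1 | Expression 2
------------------------------------------
0 | 0 | 0 | 0 | 0
0 | 0 | 1 | 0 | 0
0 | 1 | 0 | 0 | 0
0 | 1 | 1 | 0 | 0
1 | 0 | 0 | 0 | 0
1 | 0 | 1 | 1 | 1
1 | 1 | 0 | 0 | 0
1 | 1 | 1 | 0 | 0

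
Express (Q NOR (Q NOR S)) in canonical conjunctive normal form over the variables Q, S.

(Q OR S) AND (NOT Q OR S) AND (NOT Q OR NOT S)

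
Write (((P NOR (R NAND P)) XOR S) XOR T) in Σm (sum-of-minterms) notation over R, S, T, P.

Σm(2, 3, 4, 5, 10, 11, 12, 13) = (NOT R AND NOT S AND T AND NOT P) OR (NOT R AND NOT S AND T AND P) OR (NOT R AND S AND NOT T AND NOT P) OR (NOT R AND S AND NOT T AND P) OR (R AND NOT S AND T AND NOT P) OR (R AND NOT S AND T AND P) OR (R AND S AND NOT T AND NOT P) OR (R AND S AND NOT T AND P)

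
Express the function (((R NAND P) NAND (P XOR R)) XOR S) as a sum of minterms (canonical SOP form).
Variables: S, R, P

Σm(0, 3, 5, 6) = (NOT S AND NOT R AND NOT P) OR (NOT S AND R AND P) OR (S AND NOT R AND P) OR (S AND R AND NOT P)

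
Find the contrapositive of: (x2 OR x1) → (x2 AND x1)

Contrapositive: NOT (x2 AND x1) → NOT (x2 OR x1)
Note: A statement and its contrapositive are logically equivalent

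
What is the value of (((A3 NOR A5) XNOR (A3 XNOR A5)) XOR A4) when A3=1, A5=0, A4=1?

Substituting: (((1 NOR 0) XNOR (1 XNOR 0)) XOR 1)
= 0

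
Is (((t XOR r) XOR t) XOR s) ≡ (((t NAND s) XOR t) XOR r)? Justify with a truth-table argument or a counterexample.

No. Counterexample: with s=0, t=0, r=0, Expression 1 = 0 but Expression 2 = 1.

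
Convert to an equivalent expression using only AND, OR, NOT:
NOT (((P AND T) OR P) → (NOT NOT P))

((P AND T) OR P) AND NOT P
(Negated implication: NOT(A → B) = A AND NOT B)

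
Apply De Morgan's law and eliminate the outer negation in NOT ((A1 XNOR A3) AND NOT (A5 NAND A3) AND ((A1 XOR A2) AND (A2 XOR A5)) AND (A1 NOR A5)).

NOT (A1 XNOR A3) OR (A5 NAND A3) OR NOT ((A1 XOR A2) AND (A2 XOR A5)) OR NOT (A1 NOR A5)
De Morgan's: NOT(AND of terms) = OR of negations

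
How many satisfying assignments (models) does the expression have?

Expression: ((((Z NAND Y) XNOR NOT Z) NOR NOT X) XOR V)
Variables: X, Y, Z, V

Satisfying assignments: (0,0,0,1), (0,0,1,1), (0,1,0,1), (0,1,1,1), (1,0,0,1), (1,0,1,0), (1,1,0,1), (1,1,1,1)
Count: 8 out of 16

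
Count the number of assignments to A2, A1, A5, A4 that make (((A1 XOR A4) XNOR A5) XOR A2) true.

Satisfying assignments: (0,0,0,0), (0,0,1,1), (0,1,0,1), (0,1,1,0), (1,0,0,1), (1,0,1,0), (1,1,0,0), (1,1,1,1)
Count: 8 out of 16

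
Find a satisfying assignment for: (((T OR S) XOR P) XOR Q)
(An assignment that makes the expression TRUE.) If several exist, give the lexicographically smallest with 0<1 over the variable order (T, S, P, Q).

T=0, S=0, P=0, Q=1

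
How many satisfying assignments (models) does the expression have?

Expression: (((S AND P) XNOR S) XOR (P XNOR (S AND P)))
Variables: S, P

Satisfying assignments: (0,1), (1,0)
Count: 2 out of 4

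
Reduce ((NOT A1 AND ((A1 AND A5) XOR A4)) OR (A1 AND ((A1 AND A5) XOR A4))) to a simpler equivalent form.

By distribution ((E AND v) OR (E AND NOT v) = E):
= ((A1 AND A5) XOR A4)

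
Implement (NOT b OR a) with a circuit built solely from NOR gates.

(((b NOR b) NOR a) NOR ((b NOR b) NOR a))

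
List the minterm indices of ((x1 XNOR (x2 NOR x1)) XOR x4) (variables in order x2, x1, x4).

Σm(1, 3, 4, 7) = (NOT x2 AND NOT x1 AND x4) OR (NOT x2 AND x1 AND x4) OR (x2 AND NOT x1 AND NOT x4) OR (x2 AND x1 AND x4)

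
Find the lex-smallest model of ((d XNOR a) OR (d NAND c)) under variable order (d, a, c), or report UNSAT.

d=0, a=0, c=0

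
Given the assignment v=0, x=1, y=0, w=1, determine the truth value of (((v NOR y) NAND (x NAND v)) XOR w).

Substituting: (((0 NOR 0) NAND (1 NAND 0)) XOR 1)
= 1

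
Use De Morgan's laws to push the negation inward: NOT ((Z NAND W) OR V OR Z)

NOT (Z NAND W) AND NOT V AND NOT Z
De Morgan's: NOT(OR of terms) = AND of negations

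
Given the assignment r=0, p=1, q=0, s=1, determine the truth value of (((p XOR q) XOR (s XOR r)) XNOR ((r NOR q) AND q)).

Substituting: (((1 XOR 0) XOR (1 XOR 0)) XNOR ((0 NOR 0) AND 0))
= 1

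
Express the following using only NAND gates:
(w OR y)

((w NAND w) NAND (y NAND y))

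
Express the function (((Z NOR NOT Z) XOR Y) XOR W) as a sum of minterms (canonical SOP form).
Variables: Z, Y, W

Σm(1, 2, 5, 6) = (NOT Z AND NOT Y AND W) OR (NOT Z AND Y AND NOT W) OR (Z AND NOT Y AND W) OR (Z AND Y AND NOT W)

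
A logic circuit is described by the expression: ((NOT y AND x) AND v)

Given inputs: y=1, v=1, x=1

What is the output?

Substituting: ((NOT 1 AND 1) AND 1)
= 0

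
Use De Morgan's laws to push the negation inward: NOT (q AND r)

NOT q OR NOT r
De Morgan's: NOT(AND of terms) = OR of negations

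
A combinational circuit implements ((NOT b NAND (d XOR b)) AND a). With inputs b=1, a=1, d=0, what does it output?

Substituting: ((NOT 1 NAND (0 XOR 1)) AND 1)
= 1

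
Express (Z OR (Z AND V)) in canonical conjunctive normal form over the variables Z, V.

(Z OR V) AND (Z OR NOT V)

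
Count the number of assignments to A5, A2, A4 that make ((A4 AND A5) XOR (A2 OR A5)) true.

Satisfying assignments: (0,1,0), (0,1,1), (1,0,0), (1,1,0)
Count: 4 out of 8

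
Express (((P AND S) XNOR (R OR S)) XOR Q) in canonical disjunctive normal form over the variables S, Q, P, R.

(NOT S AND NOT Q AND NOT P AND NOT R) OR (NOT S AND NOT Q AND P AND NOT R) OR (NOT S AND Q AND NOT P AND R) OR (NOT S AND Q AND P AND R) OR (S AND NOT Q AND P AND NOT R) OR (S AND NOT Q AND P AND R) OR (S AND Q AND NOT P AND NOT R) OR (S AND Q AND NOT P AND R)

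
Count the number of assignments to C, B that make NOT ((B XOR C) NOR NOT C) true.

Satisfying assignments: (0,0), (0,1), (1,0)
Count: 3 out of 4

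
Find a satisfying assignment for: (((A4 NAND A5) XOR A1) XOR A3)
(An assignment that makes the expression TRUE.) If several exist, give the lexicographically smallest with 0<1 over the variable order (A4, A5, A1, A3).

A4=0, A5=0, A1=0, A3=0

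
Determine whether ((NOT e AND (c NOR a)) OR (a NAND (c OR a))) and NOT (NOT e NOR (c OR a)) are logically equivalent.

No. Counterexample: with a=0, c=0, e=1, Expression 1 = 1 but Expression 2 = 0.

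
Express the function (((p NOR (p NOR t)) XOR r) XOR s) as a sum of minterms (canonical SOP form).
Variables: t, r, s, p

Σm(2, 3, 4, 5, 8, 11, 13, 14) = (NOT t AND NOT r AND s AND NOT p) OR (NOT t AND NOT r AND s AND p) OR (NOT t AND r AND NOT s AND NOT p) OR (NOT t AND r AND NOT s AND p) OR (t AND NOT r AND NOT s AND NOT p) OR (t AND NOT r AND s AND p) OR (t AND r AND NOT s AND p) OR (t AND r AND s AND NOT p)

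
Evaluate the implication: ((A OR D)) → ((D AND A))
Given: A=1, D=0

Antecedent ((A OR D)) = 1; consequent ((D AND A)) = 0.
1 → 0 = 0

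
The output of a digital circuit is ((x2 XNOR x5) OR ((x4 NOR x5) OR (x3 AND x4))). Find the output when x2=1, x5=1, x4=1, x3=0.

Substituting: ((1 XNOR 1) OR ((1 NOR 1) OR (0 AND 1)))
= 1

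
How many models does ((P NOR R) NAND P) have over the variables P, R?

Satisfying assignments: (0,0), (0,1), (1,0), (1,1)
Count: 4 out of 4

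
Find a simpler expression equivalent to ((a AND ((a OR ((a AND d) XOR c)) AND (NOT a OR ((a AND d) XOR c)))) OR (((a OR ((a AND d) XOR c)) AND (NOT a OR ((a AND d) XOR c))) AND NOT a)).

By distribution ((E AND v) OR (E AND NOT v) = E) then distribution ((E OR v) AND (E OR NOT v) = E):
= ((a AND d) XOR c)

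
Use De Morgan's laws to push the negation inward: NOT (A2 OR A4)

NOT A2 AND NOT A4
De Morgan's: NOT(OR of terms) = AND of negations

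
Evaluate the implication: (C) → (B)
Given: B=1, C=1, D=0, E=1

Antecedent (C) = 1; consequent (B) = 1.
1 → 1 = 1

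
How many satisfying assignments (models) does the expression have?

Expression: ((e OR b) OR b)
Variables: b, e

Satisfying assignments: (0,1), (1,0), (1,1)
Count: 3 out of 4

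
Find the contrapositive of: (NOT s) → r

Contrapositive: NOT r → s
Note: A statement and its contrapositive are logically equivalent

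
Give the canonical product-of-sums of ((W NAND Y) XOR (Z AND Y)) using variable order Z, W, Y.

ΠM(3, 5) = (Z OR NOT W OR NOT Y) AND (NOT Z OR W OR NOT Y)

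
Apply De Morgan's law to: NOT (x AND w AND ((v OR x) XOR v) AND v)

NOT x OR NOT w OR NOT ((v OR x) XOR v) OR NOT v
De Morgan's: NOT(AND of terms) = OR of negations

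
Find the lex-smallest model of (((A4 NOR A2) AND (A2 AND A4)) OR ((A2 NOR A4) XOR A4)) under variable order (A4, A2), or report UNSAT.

A4=0, A2=0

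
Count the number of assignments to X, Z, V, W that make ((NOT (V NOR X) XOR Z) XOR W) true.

Satisfying assignments: (0,0,0,1), (0,0,1,0), (0,1,0,0), (0,1,1,1), (1,0,0,0), (1,0,1,0), (1,1,0,1), (1,1,1,1)
Count: 8 out of 16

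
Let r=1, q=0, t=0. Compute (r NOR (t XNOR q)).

Substituting: (1 NOR (0 XNOR 0))
= 0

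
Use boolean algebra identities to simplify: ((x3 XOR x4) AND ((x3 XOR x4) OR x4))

By absorption (E AND (E OR v) = E):
= (x3 XOR x4)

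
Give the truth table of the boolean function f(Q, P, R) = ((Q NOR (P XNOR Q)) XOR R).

Q | P | R | Output
------------------
0 | 0 | 0 | 0
0 | 0 | 1 | 1
0 | 1 | 0 | 1
0 | 1 | 1 | 0
1 | 0 | 0 | 0
1 | 0 | 1 | 1
1 | 1 | 0 | 0
1 | 1 | 1 | 1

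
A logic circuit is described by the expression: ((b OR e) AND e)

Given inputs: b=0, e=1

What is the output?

Substituting: ((0 OR 1) AND 1)
= 1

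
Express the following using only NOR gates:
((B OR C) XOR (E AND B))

((((((B NOR C) NOR (B NOR C)) NOR ((E NOR E) NOR (B NOR B))) NOR (((B NOR C) NOR (B NOR C)) NOR ((E NOR E) NOR (B NOR B)))) NOR ((((B NOR C) NOR (B NOR C)) NOR ((E NOR E) NOR (B NOR B))) NOR (((B NOR C) NOR (B NOR C)) NOR ((E NOR E) NOR (B NOR B))))) NOR ((((((B NOR C) NOR (B NOR C)) NOR ((B NOR C) NOR (B NOR C))) NOR (((E NOR E) NOR (B NOR B)) NOR ((E NOR E) NOR (B NOR B)))) NOR ((((B NOR C) NOR (B NOR C)) NOR ((B NOR C) NOR (B NOR C))) NOR (((E NOR E) NOR (B NOR B)) NOR ((E NOR E) NOR (B NOR B))))) NOR (((((B NOR C) NOR (B NOR C)) NOR ((B NOR C) NOR (B NOR C))) NOR (((E NOR E) NOR (B NOR B)) NOR ((E NOR E) NOR (B NOR B)))) NOR ((((B NOR C) NOR (B NOR C)) NOR ((B NOR C) NOR (B NOR C))) NOR (((E NOR E) NOR (B NOR B)) NOR ((E NOR E) NOR (B NOR B)))))))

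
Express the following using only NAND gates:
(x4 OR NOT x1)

((x4 NAND x4) NAND ((x1 NAND x1) NAND (x1 NAND x1)))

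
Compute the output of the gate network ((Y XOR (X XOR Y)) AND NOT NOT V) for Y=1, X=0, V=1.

Substituting: ((1 XOR (0 XOR 1)) AND NOT NOT 1)
= 0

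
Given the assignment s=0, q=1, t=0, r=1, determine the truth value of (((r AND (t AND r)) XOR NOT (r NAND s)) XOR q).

Substituting: (((1 AND (0 AND 1)) XOR NOT (1 NAND 0)) XOR 1)
= 1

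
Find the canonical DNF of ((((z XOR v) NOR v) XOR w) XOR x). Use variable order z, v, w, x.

(NOT z AND NOT v AND NOT w AND NOT x) OR (NOT z AND NOT v AND w AND x) OR (NOT z AND v AND NOT w AND x) OR (NOT z AND v AND w AND NOT x) OR (z AND NOT v AND NOT w AND x) OR (z AND NOT v AND w AND NOT x) OR (z AND v AND NOT w AND x) OR (z AND v AND w AND NOT x)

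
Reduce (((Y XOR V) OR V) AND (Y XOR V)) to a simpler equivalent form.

By absorption (E AND (E OR v) = E):
= (Y XOR V)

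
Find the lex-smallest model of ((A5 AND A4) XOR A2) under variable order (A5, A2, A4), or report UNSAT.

A5=0, A2=1, A4=0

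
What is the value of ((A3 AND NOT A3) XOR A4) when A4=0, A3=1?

Substituting: ((1 AND NOT 1) XOR 0)
= 0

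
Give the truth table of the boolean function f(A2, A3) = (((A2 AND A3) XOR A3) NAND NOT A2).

A2 | A3 | Output
----------------
0 | 0 | 1
0 | 1 | 0
1 | 0 | 1
1 | 1 | 1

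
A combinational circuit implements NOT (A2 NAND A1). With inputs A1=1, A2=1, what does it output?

Substituting: NOT (1 NAND 1)
= 1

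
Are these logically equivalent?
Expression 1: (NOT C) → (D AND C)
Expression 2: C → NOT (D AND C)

No, Inverse is not equivalent to original (counterexample: D=0, C=0)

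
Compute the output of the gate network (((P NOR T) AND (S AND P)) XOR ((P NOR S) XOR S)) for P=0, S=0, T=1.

Substituting: (((0 NOR 1) AND (0 AND 0)) XOR ((0 NOR 0) XOR 0))
= 1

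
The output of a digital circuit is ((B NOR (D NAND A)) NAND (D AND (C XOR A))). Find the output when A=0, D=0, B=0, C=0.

Substituting: ((0 NOR (0 NAND 0)) NAND (0 AND (0 XOR 0)))
= 1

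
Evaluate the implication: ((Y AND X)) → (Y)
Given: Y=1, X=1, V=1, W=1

Antecedent ((Y AND X)) = 1; consequent (Y) = 1.
1 → 1 = 1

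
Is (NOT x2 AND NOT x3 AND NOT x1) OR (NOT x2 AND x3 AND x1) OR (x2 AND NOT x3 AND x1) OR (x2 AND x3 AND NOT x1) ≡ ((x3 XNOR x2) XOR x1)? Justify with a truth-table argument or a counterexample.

Yes, they are equivalent — the two output columns agree on all 8 assignments:
x2 | x3 | x1 | Expression 1 | Expression 2
------------------------------------------
0 | 0 | 0 | 1 | 1
0 | 0 | 1 | 0 | 0
0 | 1 | 0 | 0 | 0
0 | 1 | 1 | 1 | 1
1 | 0 | 0 | 0 | 0
1 | 0 | 1 | 1 | 1
1 | 1 | 0 | 1 | 1
1 | 1 | 1 | 0 | 0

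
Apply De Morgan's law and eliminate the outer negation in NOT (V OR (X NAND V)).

NOT V AND NOT (X NAND V)
De Morgan's: NOT(OR of terms) = AND of negations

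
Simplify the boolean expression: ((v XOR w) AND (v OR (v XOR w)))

By absorption (E AND (E OR v) = E):
= (v XOR w)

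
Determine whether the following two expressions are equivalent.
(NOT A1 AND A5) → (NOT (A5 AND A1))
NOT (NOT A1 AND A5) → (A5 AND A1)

No, Inverse is not equivalent to original (counterexample: A5=0, A1=0)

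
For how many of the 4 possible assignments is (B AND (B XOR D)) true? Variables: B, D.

Satisfying assignments: (1,0)
Count: 1 out of 4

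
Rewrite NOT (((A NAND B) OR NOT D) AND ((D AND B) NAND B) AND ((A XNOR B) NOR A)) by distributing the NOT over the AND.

NOT ((A NAND B) OR NOT D) OR NOT ((D AND B) NAND B) OR NOT ((A XNOR B) NOR A)
De Morgan's: NOT(AND of terms) = OR of negations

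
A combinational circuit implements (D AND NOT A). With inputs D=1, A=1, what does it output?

Substituting: (1 AND NOT 1)
= 0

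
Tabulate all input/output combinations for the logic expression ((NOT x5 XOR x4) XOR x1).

x5 | x4 | x1 | Output
---------------------
0 | 0 | 0 | 1
0 | 0 | 1 | 0
0 | 1 | 0 | 0
0 | 1 | 1 | 1
1 | 0 | 0 | 0
1 | 0 | 1 | 1
1 | 1 | 0 | 1
1 | 1 | 1 | 0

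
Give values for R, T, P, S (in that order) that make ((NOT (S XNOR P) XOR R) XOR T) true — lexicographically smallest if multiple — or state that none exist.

R=0, T=0, P=0, S=1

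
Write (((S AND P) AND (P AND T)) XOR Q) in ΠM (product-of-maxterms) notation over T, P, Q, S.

ΠM(0, 1, 4, 5, 8, 9, 12, 15) = (T OR P OR Q OR S) AND (T OR P OR Q OR NOT S) AND (T OR NOT P OR Q OR S) AND (T OR NOT P OR Q OR NOT S) AND (NOT T OR P OR Q OR S) AND (NOT T OR P OR Q OR NOT S) AND (NOT T OR NOT P OR Q OR S) AND (NOT T OR NOT P OR NOT Q OR NOT S)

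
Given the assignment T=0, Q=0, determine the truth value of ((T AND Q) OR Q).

Substituting: ((0 AND 0) OR 0)
= 0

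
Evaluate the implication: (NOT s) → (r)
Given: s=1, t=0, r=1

Antecedent (NOT s) = 0; consequent (r) = 1.
0 → 1 = 1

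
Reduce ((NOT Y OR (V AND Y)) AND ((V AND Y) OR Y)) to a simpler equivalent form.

By distribution ((E OR v) AND (E OR NOT v) = E):
= (V AND Y)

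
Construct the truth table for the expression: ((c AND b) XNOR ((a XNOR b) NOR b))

a | c | b | Output
------------------
0 | 0 | 0 | 1
0 | 0 | 1 | 1
0 | 1 | 0 | 1
0 | 1 | 1 | 0
1 | 0 | 0 | 0
1 | 0 | 1 | 1
1 | 1 | 0 | 0
1 | 1 | 1 | 0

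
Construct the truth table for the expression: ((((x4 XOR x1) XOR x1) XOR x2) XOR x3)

x2 | x4 | x1 | x3 | Output
--------------------------
0 | 0 | 0 | 0 | 0
0 | 0 | 0 | 1 | 1
0 | 0 | 1 | 0 | 0
0 | 0 | 1 | 1 | 1
0 | 1 | 0 | 0 | 1
0 | 1 | 0 | 1 | 0
0 | 1 | 1 | 0 | 1
0 | 1 | 1 | 1 | 0
1 | 0 | 0 | 0 | 1
1 | 0 | 0 | 1 | 0
1 | 0 | 1 | 0 | 1
1 | 0 | 1 | 1 | 0
1 | 1 | 0 | 0 | 0
1 | 1 | 0 | 1 | 1
1 | 1 | 1 | 0 | 0
1 | 1 | 1 | 1 | 1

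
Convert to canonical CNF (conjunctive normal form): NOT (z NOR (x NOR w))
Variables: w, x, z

(w OR NOT x OR z) AND (NOT w OR x OR z) AND (NOT w OR NOT x OR z)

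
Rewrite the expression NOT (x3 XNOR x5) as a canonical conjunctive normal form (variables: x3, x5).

(x3 OR x5) AND (NOT x3 OR NOT x5)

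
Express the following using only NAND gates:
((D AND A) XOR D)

((((D NAND A) NAND (D NAND A)) NAND (((D NAND A) NAND (D NAND A)) NAND D)) NAND (D NAND (((D NAND A) NAND (D NAND A)) NAND D)))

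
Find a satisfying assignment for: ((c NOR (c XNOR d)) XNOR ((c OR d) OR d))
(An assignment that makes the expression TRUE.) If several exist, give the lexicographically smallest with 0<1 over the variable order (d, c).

d=0, c=0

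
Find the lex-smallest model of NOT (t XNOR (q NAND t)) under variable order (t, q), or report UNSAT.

t=0, q=0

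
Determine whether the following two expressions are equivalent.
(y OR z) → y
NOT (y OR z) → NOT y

No, Inverse is not equivalent to original (counterexample: y=0, z=1)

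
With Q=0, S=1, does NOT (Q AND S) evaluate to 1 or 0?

Substituting: NOT (0 AND 1)
= 1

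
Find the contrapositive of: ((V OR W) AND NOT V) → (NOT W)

Contrapositive: W → NOT ((V OR W) AND NOT V)
Note: A statement and its contrapositive are logically equivalent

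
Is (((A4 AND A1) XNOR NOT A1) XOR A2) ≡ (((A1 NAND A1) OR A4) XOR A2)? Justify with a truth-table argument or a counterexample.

No. Counterexample: with A1=0, A2=0, A4=0, Expression 1 = 0 but Expression 2 = 1.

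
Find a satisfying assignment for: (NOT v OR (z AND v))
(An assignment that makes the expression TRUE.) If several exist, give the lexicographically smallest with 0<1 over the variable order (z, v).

z=0, v=0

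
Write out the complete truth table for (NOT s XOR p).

s | p | Output
--------------
0 | 0 | 1
0 | 1 | 0
1 | 0 | 0
1 | 1 | 1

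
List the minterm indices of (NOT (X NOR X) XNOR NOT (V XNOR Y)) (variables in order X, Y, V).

Σm(0, 3, 5, 6) = (NOT X AND NOT Y AND NOT V) OR (NOT X AND Y AND V) OR (X AND NOT Y AND V) OR (X AND Y AND NOT V)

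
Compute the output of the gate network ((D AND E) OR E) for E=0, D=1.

Substituting: ((1 AND 0) OR 0)
= 0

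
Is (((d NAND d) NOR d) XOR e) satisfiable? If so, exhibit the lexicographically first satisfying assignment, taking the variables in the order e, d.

e=1, d=0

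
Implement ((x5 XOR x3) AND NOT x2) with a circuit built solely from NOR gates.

((((((x5 NOR x3) NOR (x5 NOR x3)) NOR ((x5 NOR x3) NOR (x5 NOR x3))) NOR ((((x5 NOR x5) NOR (x3 NOR x3)) NOR ((x5 NOR x5) NOR (x3 NOR x3))) NOR (((x5 NOR x5) NOR (x3 NOR x3)) NOR ((x5 NOR x5) NOR (x3 NOR x3))))) NOR ((((x5 NOR x3) NOR (x5 NOR x3)) NOR ((x5 NOR x3) NOR (x5 NOR x3))) NOR ((((x5 NOR x5) NOR (x3 NOR x3)) NOR ((x5 NOR x5) NOR (x3 NOR x3))) NOR (((x5 NOR x5) NOR (x3 NOR x3)) NOR ((x5 NOR x5) NOR (x3 NOR x3)))))) NOR ((x2 NOR x2) NOR (x2 NOR x2)))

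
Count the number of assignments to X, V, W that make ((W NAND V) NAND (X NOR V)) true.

Satisfying assignments: (0,1,0), (0,1,1), (1,0,0), (1,0,1), (1,1,0), (1,1,1)
Count: 6 out of 8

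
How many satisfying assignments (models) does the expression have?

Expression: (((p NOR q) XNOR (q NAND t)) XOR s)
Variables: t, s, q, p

Satisfying assignments: (0,0,0,0), (0,1,0,1), (0,1,1,0), (0,1,1,1), (1,0,0,0), (1,0,1,0), (1,0,1,1), (1,1,0,1)
Count: 8 out of 16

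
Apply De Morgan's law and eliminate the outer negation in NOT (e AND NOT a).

NOT e OR a
De Morgan's: NOT(AND of terms) = OR of negations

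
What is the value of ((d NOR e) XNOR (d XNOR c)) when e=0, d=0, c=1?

Substituting: ((0 NOR 0) XNOR (0 XNOR 1))
= 0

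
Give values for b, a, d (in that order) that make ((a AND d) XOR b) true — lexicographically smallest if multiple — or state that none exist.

b=0, a=1, d=1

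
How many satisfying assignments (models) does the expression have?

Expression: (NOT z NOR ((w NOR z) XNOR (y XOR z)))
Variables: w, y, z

Satisfying assignments: (0,0,1), (1,0,1)
Count: 2 out of 8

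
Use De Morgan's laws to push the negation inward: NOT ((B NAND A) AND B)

NOT (B NAND A) OR NOT B
De Morgan's: NOT(AND of terms) = OR of negations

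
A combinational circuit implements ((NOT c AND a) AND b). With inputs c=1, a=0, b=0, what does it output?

Substituting: ((NOT 1 AND 0) AND 0)
= 0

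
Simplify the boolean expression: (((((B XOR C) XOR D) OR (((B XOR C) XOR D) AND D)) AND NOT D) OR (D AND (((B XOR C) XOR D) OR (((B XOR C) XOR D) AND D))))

By distribution ((E AND v) OR (E AND NOT v) = E) then absorption (E OR (E AND v) = E):
= ((B XOR C) XOR D)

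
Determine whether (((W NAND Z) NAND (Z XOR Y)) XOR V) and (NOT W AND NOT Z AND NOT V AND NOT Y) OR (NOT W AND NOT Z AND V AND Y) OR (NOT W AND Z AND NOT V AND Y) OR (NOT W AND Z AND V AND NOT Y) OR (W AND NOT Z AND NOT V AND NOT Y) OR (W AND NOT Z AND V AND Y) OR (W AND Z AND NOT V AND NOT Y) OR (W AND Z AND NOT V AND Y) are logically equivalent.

Yes, they are equivalent — the two output columns agree on all 16 assignments:
W | Z | V | Y | Expression 1 | Expression 2
-------------------------------------------
0 | 0 | 0 | 0 | 1 | 1
0 | 0 | 0 | 1 | 0 | 0
0 | 0 | 1 | 0 | 0 | 0
0 | 0 | 1 | 1 | 1 | 1
0 | 1 | 0 | 0 | 0 | 0
0 | 1 | 0 | 1 | 1 | 1
0 | 1 | 1 | 0 | 1 | 1
0 | 1 | 1 | 1 | 0 | 0
1 | 0 | 0 | 0 | 1 | 1
1 | 0 | 0 | 1 | 0 | 0
1 | 0 | 1 | 0 | 0 | 0
1 | 0 | 1 | 1 | 1 | 1
1 | 1 | 0 | 0 | 1 | 1
1 | 1 | 0 | 1 | 1 | 1
1 | 1 | 1 | 0 | 0 | 0
1 | 1 | 1 | 1 | 0 | 0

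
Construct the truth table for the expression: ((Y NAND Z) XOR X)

Z | Y | X | Output
------------------
0 | 0 | 0 | 1
0 | 0 | 1 | 0
0 | 1 | 0 | 1
0 | 1 | 1 | 0
1 | 0 | 0 | 1
1 | 0 | 1 | 0
1 | 1 | 0 | 0
1 | 1 | 1 | 1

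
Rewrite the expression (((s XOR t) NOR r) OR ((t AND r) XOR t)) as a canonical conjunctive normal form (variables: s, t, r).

(s OR t OR NOT r) AND (s OR NOT t OR NOT r) AND (NOT s OR t OR r) AND (NOT s OR t OR NOT r) AND (NOT s OR NOT t OR NOT r)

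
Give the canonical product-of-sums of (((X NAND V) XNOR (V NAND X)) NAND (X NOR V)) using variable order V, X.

ΠM(0) = (V OR X)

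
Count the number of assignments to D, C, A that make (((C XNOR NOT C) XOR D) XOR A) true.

Satisfying assignments: (0,0,1), (0,1,1), (1,0,0), (1,1,0)
Count: 4 out of 8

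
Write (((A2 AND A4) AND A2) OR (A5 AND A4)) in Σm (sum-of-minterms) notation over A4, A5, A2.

Σm(5, 6, 7) = (A4 AND NOT A5 AND A2) OR (A4 AND A5 AND NOT A2) OR (A4 AND A5 AND A2)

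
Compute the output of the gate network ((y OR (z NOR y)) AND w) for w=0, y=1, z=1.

Substituting: ((1 OR (1 NOR 1)) AND 0)
= 0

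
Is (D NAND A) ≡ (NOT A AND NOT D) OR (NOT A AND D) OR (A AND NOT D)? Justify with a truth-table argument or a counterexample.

Yes, they are equivalent — the two output columns agree on all 4 assignments:
A | D | Expression 1 | Expression 2
-----------------------------------
0 | 0 | 1 | 1
0 | 1 | 1 | 1
1 | 0 | 1 | 1
1 | 1 | 0 | 0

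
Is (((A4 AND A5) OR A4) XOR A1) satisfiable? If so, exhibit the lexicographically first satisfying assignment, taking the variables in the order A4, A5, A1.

A4=0, A5=0, A1=1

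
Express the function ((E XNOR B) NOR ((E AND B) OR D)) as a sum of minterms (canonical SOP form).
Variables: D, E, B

Σm(1, 2) = (NOT D AND NOT E AND B) OR (NOT D AND E AND NOT B)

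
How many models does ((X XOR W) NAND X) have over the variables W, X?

Satisfying assignments: (0,0), (1,0), (1,1)
Count: 3 out of 4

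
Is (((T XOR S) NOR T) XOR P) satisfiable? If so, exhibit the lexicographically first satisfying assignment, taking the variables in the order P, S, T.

P=0, S=0, T=0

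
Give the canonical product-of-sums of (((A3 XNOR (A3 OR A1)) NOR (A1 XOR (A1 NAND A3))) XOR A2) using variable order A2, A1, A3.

ΠM(0, 1, 3, 6) = (A2 OR A1 OR A3) AND (A2 OR A1 OR NOT A3) AND (A2 OR NOT A1 OR NOT A3) AND (NOT A2 OR NOT A1 OR A3)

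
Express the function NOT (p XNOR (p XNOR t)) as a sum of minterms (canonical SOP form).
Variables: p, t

Σm(0, 2) = (NOT p AND NOT t) OR (p AND NOT t)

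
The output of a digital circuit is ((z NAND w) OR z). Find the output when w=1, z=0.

Substituting: ((0 NAND 1) OR 0)
= 1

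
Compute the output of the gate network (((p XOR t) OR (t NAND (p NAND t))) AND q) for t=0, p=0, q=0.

Substituting: (((0 XOR 0) OR (0 NAND (0 NAND 0))) AND 0)
= 0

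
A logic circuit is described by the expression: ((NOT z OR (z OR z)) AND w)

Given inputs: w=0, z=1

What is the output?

Substituting: ((NOT 1 OR (1 OR 1)) AND 0)
= 0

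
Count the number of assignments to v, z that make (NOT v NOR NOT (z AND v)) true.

Satisfying assignments: (1,1)
Count: 1 out of 4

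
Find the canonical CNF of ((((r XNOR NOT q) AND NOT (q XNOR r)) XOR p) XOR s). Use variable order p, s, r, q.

(p OR s OR r OR q) AND (p OR s OR NOT r OR NOT q) AND (p OR NOT s OR r OR NOT q) AND (p OR NOT s OR NOT r OR q) AND (NOT p OR s OR r OR NOT q) AND (NOT p OR s OR NOT r OR q) AND (NOT p OR NOT s OR r OR q) AND (NOT p OR NOT s OR NOT r OR NOT q)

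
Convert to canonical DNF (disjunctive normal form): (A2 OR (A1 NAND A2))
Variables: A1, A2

(NOT A1 AND NOT A2) OR (NOT A1 AND A2) OR (A1 AND NOT A2) OR (A1 AND A2)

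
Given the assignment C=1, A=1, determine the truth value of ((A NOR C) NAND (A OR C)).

Substituting: ((1 NOR 1) NAND (1 OR 1))
= 1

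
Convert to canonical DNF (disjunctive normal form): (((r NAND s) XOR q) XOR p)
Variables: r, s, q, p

(NOT r AND NOT s AND NOT q AND NOT p) OR (NOT r AND NOT s AND q AND p) OR (NOT r AND s AND NOT q AND NOT p) OR (NOT r AND s AND q AND p) OR (r AND NOT s AND NOT q AND NOT p) OR (r AND NOT s AND q AND p) OR (r AND s AND NOT q AND p) OR (r AND s AND q AND NOT p)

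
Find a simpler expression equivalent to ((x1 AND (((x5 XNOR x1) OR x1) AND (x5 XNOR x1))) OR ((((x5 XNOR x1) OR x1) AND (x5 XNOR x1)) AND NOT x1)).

By distribution ((E AND v) OR (E AND NOT v) = E) then absorption (E AND (E OR v) = E):
= (x5 XNOR x1)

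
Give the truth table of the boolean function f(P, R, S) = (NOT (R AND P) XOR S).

P | R | S | Output
------------------
0 | 0 | 0 | 1
0 | 0 | 1 | 0
0 | 1 | 0 | 1
0 | 1 | 1 | 0
1 | 0 | 0 | 1
1 | 0 | 1 | 0
1 | 1 | 0 | 0
1 | 1 | 1 | 1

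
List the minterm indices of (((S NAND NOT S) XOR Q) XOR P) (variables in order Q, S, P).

Σm(0, 2, 5, 7) = (NOT Q AND NOT S AND NOT P) OR (NOT Q AND S AND NOT P) OR (Q AND NOT S AND P) OR (Q AND S AND P)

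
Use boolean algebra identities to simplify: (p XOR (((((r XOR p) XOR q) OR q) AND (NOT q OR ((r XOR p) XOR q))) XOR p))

By XOR self-cancellation ((E XOR v) XOR v = E) then distribution ((E OR v) AND (E OR NOT v) = E):
= ((r XOR p) XOR q)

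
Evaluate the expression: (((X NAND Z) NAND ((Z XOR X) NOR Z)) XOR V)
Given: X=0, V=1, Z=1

Substituting: (((0 NAND 1) NAND ((1 XOR 0) NOR 1)) XOR 1)
= 0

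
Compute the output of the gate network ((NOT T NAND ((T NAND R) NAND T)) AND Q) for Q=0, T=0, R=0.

Substituting: ((NOT 0 NAND ((0 NAND 0) NAND 0)) AND 0)
= 0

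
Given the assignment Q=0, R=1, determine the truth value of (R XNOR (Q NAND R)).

Substituting: (1 XNOR (0 NAND 1))
= 1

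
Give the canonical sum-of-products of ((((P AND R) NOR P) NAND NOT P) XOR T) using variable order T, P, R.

Σm(2, 3, 4, 5) = (NOT T AND P AND NOT R) OR (NOT T AND P AND R) OR (T AND NOT P AND NOT R) OR (T AND NOT P AND R)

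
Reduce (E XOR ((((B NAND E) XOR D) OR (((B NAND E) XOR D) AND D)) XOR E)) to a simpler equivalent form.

By XOR self-cancellation ((E XOR v) XOR v = E) then absorption (E OR (E AND v) = E):
= ((B NAND E) XOR D)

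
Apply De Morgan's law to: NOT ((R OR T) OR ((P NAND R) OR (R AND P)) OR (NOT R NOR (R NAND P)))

NOT (R OR T) AND NOT ((P NAND R) OR (R AND P)) AND NOT (NOT R NOR (R NAND P))
De Morgan's: NOT(OR of terms) = AND of negations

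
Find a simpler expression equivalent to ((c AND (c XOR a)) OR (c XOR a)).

By absorption (E OR (E AND v) = E):
= (c XOR a)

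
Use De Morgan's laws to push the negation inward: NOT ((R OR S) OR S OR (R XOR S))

NOT (R OR S) AND NOT S AND NOT (R XOR S)
De Morgan's: NOT(OR of terms) = AND of negations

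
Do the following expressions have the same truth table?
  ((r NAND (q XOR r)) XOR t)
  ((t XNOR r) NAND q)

No. Counterexample: with q=0, r=0, t=1, Expression 1 = 0 but Expression 2 = 1.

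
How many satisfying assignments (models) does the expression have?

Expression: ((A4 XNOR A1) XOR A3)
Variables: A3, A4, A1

Satisfying assignments: (0,0,0), (0,1,1), (1,0,1), (1,1,0)
Count: 4 out of 8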